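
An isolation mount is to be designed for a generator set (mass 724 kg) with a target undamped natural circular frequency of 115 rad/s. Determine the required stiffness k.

9570000 N/m

k = m·ω_n² = 724 × 115.0² = 724 × 13220 = 9575000 N/m.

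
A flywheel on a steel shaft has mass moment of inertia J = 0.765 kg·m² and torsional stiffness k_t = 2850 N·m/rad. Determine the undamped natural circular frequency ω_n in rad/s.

61.0 rad/s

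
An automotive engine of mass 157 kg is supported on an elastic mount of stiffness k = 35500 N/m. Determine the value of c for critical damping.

4720 N·s/m

c_c = 2√(k·m) = 2√(35500 × 157) = 2 × 2361 = 4722 N·s/m.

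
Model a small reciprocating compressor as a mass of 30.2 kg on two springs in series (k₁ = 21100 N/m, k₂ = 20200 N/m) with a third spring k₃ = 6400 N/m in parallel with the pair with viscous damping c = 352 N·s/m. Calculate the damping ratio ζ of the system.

Series pair: k_s = k₁k₂/(k₁+k₂) = (21100)(20200)/(21100 + 20200) = 10320 N/m. In parallel with k₃: k_eq = 10320 + 6400 = 16720 N/m.
ω_n = √(k_eq/m) = √(16720/30.2) = 23.53 rad/s.
Critical damping c_c = 2√(k_eq·m) = 2√(16720 × 30.2) = 1421 N·s/m, so ζ = c/c_c = 352/1421 = 0.2477.

0.248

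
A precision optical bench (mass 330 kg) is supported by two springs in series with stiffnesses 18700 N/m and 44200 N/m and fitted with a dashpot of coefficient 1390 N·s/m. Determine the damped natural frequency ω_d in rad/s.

5.95 rad/s

Series springs: 1/k_eq = 1/18700 + 1/44200 = 7.610×10^-5, so k_eq = 13140 N/m.
ω_n = √(k_eq/m) = √(13140/330) = 6.310 rad/s.
Critical damping c_c = 2√(k_eq·m) = 2√(13140 × 330) = 4165 N·s/m, so ζ = c/c_c = 1390/4165 = 0.3337.
ω_d = ω_n√(1 − ζ²) = 6.310 × √(1 − 0.111) = 5.948 rad/s.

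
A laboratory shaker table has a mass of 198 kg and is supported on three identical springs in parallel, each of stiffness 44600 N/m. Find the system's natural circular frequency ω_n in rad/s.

26.0 rad/s

Parallel springs add: k_eq = 3 × 44600 = 133800 N/m.
ω_n = √(k_eq/m) = √(133800/198) = √675.8 = 26.00 rad/s.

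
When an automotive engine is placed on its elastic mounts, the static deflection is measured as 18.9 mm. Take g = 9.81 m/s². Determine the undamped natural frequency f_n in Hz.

3.63 Hz

ω_n = √(g/δ_st) = √(9.81/0.0189) = √519.0 = 22.78 rad/s.
f_n = ω_n/(2π) = 22.78/6.283 = 3.626 Hz.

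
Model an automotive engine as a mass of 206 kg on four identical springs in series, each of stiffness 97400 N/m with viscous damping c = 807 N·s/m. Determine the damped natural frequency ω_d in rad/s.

10.7 rad/s

Series springs: 1/k_eq = 4/97400, so k_eq = 97400/4 = 24350 N/m.
ω_n = √(k_eq/m) = √(24350/206) = 10.87 rad/s.
Critical damping c_c = 2√(k_eq·m) = 2√(24350 × 206) = 4479 N·s/m, so ζ = c/c_c = 807/4479 = 0.1802.
ω_d = ω_n√(1 − ζ²) = 10.87 × √(1 − 0.0325) = 10.69 rad/s.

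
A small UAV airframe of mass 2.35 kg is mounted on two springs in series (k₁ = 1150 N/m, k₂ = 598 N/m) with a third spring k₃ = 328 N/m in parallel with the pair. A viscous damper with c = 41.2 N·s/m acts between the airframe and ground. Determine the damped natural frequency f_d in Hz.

2.41 Hz

Series pair: k_s = k₁k₂/(k₁+k₂) = (1150)(598)/(1150 + 598) = 393.4 N/m. In parallel with k₃: k_eq = 393.4 + 328 = 721.4 N/m.
ω_n = √(k_eq/m) = √(721.4/2.35) = 17.52 rad/s.
Critical damping c_c = 2√(k_eq·m) = 2√(721.4 × 2.35) = 82.35 N·s/m, so ζ = c/c_c = 41.2/82.35 = 0.5003.
ω_d = ω_n√(1 − ζ²) = 17.52 × √(1 − 0.250) = 15.17 rad/s.
f_d = ω_d/(2π) = 2.414 Hz.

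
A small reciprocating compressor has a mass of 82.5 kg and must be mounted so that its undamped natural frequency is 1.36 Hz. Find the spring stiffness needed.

ω_n = 2πf_n = 2π × 1.36 = 8.545 rad/s.
k = m·ω_n² = 82.5 × 8.545² = 82.5 × 73.02 = 6024 N/m.

6020 N/m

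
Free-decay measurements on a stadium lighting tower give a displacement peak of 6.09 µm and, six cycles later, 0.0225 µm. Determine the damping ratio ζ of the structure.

Logarithmic decrement δ = (1/n)·ln(x₀/x_n) = (1/6)·ln(6.09/0.0225) = (1/6)·ln(270.7) = 0.9335.
ζ = δ/√(4π² + δ²) = 0.9335/√(39.48 + 0.871) = 0.9335/6.352 = 0.1470.

0.147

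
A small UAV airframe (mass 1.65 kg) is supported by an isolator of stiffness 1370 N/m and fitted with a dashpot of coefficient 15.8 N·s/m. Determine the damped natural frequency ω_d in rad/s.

28.4 rad/s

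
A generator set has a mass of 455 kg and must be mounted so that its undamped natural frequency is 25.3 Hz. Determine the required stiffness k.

ω_n = 2πf_n = 2π × 25.3 = 159.0 rad/s.
k = m·ω_n² = 455 × 159.0² = 455 × 25270 = 11500000 N/m.

11500000 N/m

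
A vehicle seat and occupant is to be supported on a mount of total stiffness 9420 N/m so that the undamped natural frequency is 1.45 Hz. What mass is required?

ω_n = 2πf_n = 2π × 1.45 = 9.111 rad/s.
m = k/ω_n² = 9420/9.111² = 9420/83.00 = 113.5 kg.

113 kg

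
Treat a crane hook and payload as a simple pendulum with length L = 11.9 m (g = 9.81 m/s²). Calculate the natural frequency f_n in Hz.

0.145 Hz

For a simple pendulum ω_n = √(g/L) = √(9.81/11.9) = √0.8244 = 0.9079 rad/s.
f_n = ω_n/(2π) = 0.9079/6.283 = 0.1445 Hz.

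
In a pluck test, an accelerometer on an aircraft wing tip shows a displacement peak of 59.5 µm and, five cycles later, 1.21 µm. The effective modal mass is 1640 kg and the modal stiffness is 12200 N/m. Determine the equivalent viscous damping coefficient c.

1100 N·s/m

Logarithmic decrement δ = (1/n)·ln(x₀/x_n) = (1/5)·ln(59.5/1.21) = (1/5)·ln(49.17) = 0.7791.
ζ = δ/√(4π² + δ²) = 0.7791/√(39.48 + 0.607) = 0.7791/6.331 = 0.1231.
c = ζ · 2√(km) = 0.1231 × 2√(12200 × 1640) = 0.1231 × 8946 = 1101 N·s/m.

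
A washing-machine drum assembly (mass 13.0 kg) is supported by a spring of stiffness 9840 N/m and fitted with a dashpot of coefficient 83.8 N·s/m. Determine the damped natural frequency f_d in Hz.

4.35 Hz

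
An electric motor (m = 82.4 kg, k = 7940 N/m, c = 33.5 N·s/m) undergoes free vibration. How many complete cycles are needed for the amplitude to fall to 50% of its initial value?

6 cycles

ζ = c/(2√(km)) = 33.5/(2√(7940 × 82.4)) = 33.5/1618 = 0.02071.
Logarithmic decrement δ = 2πζ/√(1 − ζ²) = 2π × 0.02071/√(1 − 0.000429) = 0.1301.
x_n/x₀ = e^(−nδ) ≤ 0.5; take ln: n ≥ ln(1/0.5)/δ = 0.6931/0.1301 = 5.326.
So 6 complete cycles are required.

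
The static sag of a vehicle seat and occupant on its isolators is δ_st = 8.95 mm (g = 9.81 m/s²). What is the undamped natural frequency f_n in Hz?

5.27 Hz

ω_n = √(g/δ_st) = √(9.81/0.00895) = √1096 = 33.11 rad/s.
f_n = ω_n/(2π) = 33.11/6.283 = 5.269 Hz.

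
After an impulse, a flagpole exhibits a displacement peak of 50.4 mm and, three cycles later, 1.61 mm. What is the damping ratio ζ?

Logarithmic decrement δ = (1/n)·ln(x₀/x_n) = (1/3)·ln(50.4/1.61) = (1/3)·ln(31.30) = 1.148.
ζ = δ/√(4π² + δ²) = 1.148/√(39.48 + 1.32) = 1.148/6.387 = 0.1797.

0.180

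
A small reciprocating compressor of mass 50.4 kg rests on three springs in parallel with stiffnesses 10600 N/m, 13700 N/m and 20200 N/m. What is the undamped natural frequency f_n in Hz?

4.73 Hz

Parallel springs add: k_eq = 10600 + 13700 + 20200 = 44500 N/m.
ω_n = √(k_eq/m) = √(44500/50.4) = √882.9 = 29.71 rad/s.
f_n = ω_n/(2π) = 29.71/6.283 = 4.729 Hz.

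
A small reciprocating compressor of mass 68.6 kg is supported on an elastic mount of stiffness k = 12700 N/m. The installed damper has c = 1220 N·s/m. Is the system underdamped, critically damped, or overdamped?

underdamped

c_c = 2√(k·m) = 1867 N·s/m; ζ = c/c_c = 1220/1867 = 0.654.
Since ζ < 1 the system is underdamped.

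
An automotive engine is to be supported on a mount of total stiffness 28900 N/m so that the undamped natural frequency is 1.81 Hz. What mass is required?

223 kg

ω_n = 2πf_n = 2π × 1.81 = 11.37 rad/s.
m = k/ω_n² = 28900/11.37² = 28900/129.3 = 223.5 kg.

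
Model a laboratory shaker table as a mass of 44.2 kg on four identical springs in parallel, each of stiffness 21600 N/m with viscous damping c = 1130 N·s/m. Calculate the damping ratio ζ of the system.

0.289

Parallel springs add: k_eq = 4 × 21600 = 86400 N/m.
ω_n = √(k_eq/m) = √(86400/44.2) = 44.21 rad/s.
Critical damping c_c = 2√(k_eq·m) = 2√(86400 × 44.2) = 3908 N·s/m, so ζ = c/c_c = 1130/3908 = 0.2891.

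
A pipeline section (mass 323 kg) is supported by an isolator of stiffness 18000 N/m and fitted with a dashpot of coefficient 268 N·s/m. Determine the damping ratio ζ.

0.0556

ω_n = √(k/m) = √(18000/323) = 7.465 rad/s.
Critical damping c_c = 2√(k·m) = 2√(18000 × 323) = 4822 N·s/m, so ζ = c/c_c = 268/4822 = 0.05557.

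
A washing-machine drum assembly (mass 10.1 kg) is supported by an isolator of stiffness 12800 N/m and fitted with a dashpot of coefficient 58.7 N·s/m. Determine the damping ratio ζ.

ω_n = √(k/m) = √(12800/10.1) = 35.60 rad/s.
Critical damping c_c = 2√(k·m) = 2√(12800 × 10.1) = 719.1 N·s/m, so ζ = c/c_c = 58.7/719.1 = 0.08163.

0.0816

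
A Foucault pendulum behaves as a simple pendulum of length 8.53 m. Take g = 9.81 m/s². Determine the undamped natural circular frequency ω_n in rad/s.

For a simple pendulum ω_n = √(g/L) = √(9.81/8.53) = √1.150 = 1.072 rad/s.

1.07 rad/s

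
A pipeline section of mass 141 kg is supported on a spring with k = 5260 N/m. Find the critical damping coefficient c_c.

1720 N·s/m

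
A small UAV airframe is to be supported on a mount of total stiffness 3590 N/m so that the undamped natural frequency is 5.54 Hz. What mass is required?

2.96 kg

ω_n = 2πf_n = 2π × 5.54 = 34.81 rad/s.
m = k/ω_n² = 3590/34.81² = 3590/1212 = 2.963 kg.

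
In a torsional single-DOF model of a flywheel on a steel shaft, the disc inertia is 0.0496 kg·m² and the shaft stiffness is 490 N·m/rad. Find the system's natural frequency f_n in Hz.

15.8 Hz

ω_n = √(k_t/J) = √(490/0.0496) = √9879 = 99.39 rad/s.
f_n = ω_n/(2π) = 99.39/6.283 = 15.82 Hz.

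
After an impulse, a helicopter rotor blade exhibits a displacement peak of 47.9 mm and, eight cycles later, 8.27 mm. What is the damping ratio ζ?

0.0349

Logarithmic decrement δ = (1/n)·ln(x₀/x_n) = (1/8)·ln(47.9/8.27) = (1/8)·ln(5.792) = 0.2196.
ζ = δ/√(4π² + δ²) = 0.2196/√(39.48 + 0.0482) = 0.2196/6.287 = 0.03492.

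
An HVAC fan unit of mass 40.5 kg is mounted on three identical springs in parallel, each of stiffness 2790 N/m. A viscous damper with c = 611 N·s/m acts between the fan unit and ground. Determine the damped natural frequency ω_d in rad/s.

12.2 rad/s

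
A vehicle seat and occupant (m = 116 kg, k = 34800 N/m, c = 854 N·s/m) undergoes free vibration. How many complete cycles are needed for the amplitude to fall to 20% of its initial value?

ζ = c/(2√(km)) = 854/(2√(34800 × 116)) = 854/4018 = 0.2125.
Logarithmic decrement δ = 2πζ/√(1 − ζ²) = 2π × 0.2125/√(1 − 0.0452) = 1.367.
x_n/x₀ = e^(−nδ) ≤ 0.2; take ln: n ≥ ln(1/0.2)/δ = 1.609/1.367 = 1.178.
So 2 complete cycles are required.

2 cycles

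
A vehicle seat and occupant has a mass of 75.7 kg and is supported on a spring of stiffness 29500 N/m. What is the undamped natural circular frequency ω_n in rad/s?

ω_n = √(k/m) = √(29500/75.7) = √389.7 = 19.74 rad/s.

19.7 rad/s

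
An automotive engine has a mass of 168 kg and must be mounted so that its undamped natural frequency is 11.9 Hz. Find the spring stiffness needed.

ω_n = 2πf_n = 2π × 11.9 = 74.77 rad/s.
k = m·ω_n² = 168 × 74.77² = 168 × 5591 = 939200 N/m.

939000 N/m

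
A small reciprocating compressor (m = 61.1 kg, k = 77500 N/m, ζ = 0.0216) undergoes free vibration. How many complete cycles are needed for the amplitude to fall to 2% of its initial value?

Logarithmic decrement δ = 2πζ/√(1 − ζ²) = 2π × 0.02160/√(1 − 0.000467) = 0.1357.
x_n/x₀ = e^(−nδ) ≤ 0.02; take ln: n ≥ ln(1/0.02)/δ = 3.912/0.1357 = 28.82.
So 29 complete cycles are required.

29 cycles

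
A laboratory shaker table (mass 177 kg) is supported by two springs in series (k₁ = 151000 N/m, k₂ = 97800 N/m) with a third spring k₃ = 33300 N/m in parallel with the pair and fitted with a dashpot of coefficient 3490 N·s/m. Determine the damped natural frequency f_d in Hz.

Series pair: k_s = k₁k₂/(k₁+k₂) = (151000)(97800)/(151000 + 97800) = 59360 N/m. In parallel with k₃: k_eq = 59360 + 33300 = 92660 N/m.
ω_n = √(k_eq/m) = √(92660/177) = 22.88 rad/s.
Critical damping c_c = 2√(k_eq·m) = 2√(92660 × 177) = 8099 N·s/m, so ζ = c/c_c = 3490/8099 = 0.4309.
ω_d = ω_n√(1 − ζ²) = 22.88 × √(1 − 0.186) = 20.65 rad/s.
f_d = ω_d/(2π) = 3.286 Hz.

3.29 Hz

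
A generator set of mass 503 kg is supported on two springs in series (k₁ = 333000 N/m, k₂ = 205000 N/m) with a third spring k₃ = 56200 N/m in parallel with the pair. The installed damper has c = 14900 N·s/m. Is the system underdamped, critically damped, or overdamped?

Series pair: k_s = k₁k₂/(k₁+k₂) = (333000)(205000)/(333000 + 205000) = 126900 N/m. In parallel with k₃: k_eq = 126900 + 56200 = 183100 N/m.
c_c = 2√(k_eq·m) = 19190 N·s/m; ζ = c/c_c = 14900/19190 = 0.776.
Since ζ < 1 the system is underdamped.

underdamped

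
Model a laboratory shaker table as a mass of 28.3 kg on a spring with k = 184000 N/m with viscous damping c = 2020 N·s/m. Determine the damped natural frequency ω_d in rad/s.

ω_n = √(k/m) = √(184000/28.3) = 80.63 rad/s.
Critical damping c_c = 2√(k·m) = 2√(184000 × 28.3) = 4564 N·s/m, so ζ = c/c_c = 2020/4564 = 0.4426.
ω_d = ω_n√(1 − ζ²) = 80.63 × √(1 − 0.196) = 72.31 rad/s.

72.3 rad/s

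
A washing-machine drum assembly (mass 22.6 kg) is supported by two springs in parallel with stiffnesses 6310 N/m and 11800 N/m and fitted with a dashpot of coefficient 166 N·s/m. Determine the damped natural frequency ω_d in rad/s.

28.1 rad/s

Parallel springs add: k_eq = 6310 + 11800 = 18110 N/m.
ω_n = √(k_eq/m) = √(18110/22.6) = 28.31 rad/s.
Critical damping c_c = 2√(k_eq·m) = 2√(18110 × 22.6) = 1280 N·s/m, so ζ = c/c_c = 166/1280 = 0.1297.
ω_d = ω_n√(1 − ζ²) = 28.31 × √(1 − 0.0168) = 28.07 rad/s.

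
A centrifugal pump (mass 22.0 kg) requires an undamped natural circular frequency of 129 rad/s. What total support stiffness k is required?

366000 N/m

k = m·ω_n² = 22.0 × 129.0² = 22.0 × 16640 = 366100 N/m.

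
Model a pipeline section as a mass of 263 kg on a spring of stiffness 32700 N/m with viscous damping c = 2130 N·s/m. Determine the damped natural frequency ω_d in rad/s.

ω_n = √(k/m) = √(32700/263) = 11.15 rad/s.
Critical damping c_c = 2√(k·m) = 2√(32700 × 263) = 5865 N·s/m, so ζ = c/c_c = 2130/5865 = 0.3632.
ω_d = ω_n√(1 − ζ²) = 11.15 × √(1 − 0.132) = 10.39 rad/s.

10.4 rad/s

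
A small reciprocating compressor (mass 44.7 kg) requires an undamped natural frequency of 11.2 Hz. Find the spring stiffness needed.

221000 N/m

ω_n = 2πf_n = 2π × 11.2 = 70.37 rad/s.
k = m·ω_n² = 44.7 × 70.37² = 44.7 × 4952 = 221400 N/m.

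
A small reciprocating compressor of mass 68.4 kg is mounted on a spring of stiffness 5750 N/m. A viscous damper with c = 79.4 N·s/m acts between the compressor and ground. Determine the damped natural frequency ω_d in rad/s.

ω_n = √(k/m) = √(5750/68.4) = 9.169 rad/s.
Critical damping c_c = 2√(k·m) = 2√(5750 × 68.4) = 1254 N·s/m, so ζ = c/c_c = 79.4/1254 = 0.06330.
ω_d = ω_n√(1 − ζ²) = 9.169 × √(1 − 0.00401) = 9.150 rad/s.

9.15 rad/s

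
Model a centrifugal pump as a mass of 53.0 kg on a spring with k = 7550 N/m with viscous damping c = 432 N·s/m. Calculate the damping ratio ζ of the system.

0.341

ω_n = √(k/m) = √(7550/53.0) = 11.94 rad/s.
Critical damping c_c = 2√(k·m) = 2√(7550 × 53.0) = 1265 N·s/m, so ζ = c/c_c = 432/1265 = 0.3415.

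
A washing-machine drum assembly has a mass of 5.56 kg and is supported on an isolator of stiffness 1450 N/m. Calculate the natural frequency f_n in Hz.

2.57 Hz

ω_n = √(k/m) = √(1450/5.56) = √260.8 = 16.15 rad/s.
f_n = ω_n/(2π) = 16.15/6.283 = 2.570 Hz.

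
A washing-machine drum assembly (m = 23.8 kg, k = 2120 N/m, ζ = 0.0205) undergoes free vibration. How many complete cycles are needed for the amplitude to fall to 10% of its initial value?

18 cycles

Logarithmic decrement δ = 2πζ/√(1 − ζ²) = 2π × 0.02050/√(1 − 0.000420) = 0.1288.
x_n/x₀ = e^(−nδ) ≤ 0.1; take ln: n ≥ ln(1/0.1)/δ = 2.303/0.1288 = 17.87.
So 18 complete cycles are required.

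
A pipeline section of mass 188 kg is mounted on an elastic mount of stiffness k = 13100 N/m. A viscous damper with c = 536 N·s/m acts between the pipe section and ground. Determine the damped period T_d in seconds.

ω_n = √(k/m) = √(13100/188) = 8.348 rad/s.
Critical damping c_c = 2√(k·m) = 2√(13100 × 188) = 3139 N·s/m, so ζ = c/c_c = 536/3139 = 0.1708.
ω_d = ω_n√(1 − ζ²) = 8.348 × √(1 − 0.0292) = 8.225 rad/s.
T_d = 2π/ω_d = 0.7639 s.

0.764 s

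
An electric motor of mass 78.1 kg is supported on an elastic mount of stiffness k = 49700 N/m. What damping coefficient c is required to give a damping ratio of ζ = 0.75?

c_c = 2√(k·m) = 2√(49700 × 78.1) = 3940 N·s/m.
c = ζ·c_c = 0.75 × 3940 = 2955 N·s/m.

2960 N·s/m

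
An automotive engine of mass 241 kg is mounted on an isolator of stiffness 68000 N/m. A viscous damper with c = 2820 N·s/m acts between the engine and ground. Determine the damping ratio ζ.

ω_n = √(k/m) = √(68000/241) = 16.80 rad/s.
Critical damping c_c = 2√(k·m) = 2√(68000 × 241) = 8096 N·s/m, so ζ = c/c_c = 2820/8096 = 0.3483.

0.348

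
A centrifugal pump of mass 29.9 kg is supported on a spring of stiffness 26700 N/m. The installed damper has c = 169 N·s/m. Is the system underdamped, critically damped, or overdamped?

c_c = 2√(k·m) = 1787 N·s/m; ζ = c/c_c = 169/1787 = 0.0946.
Since ζ < 1 the system is underdamped.

underdamped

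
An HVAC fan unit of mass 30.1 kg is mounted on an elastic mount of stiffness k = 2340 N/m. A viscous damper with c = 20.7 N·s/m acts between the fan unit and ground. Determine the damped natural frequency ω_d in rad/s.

8.81 rad/s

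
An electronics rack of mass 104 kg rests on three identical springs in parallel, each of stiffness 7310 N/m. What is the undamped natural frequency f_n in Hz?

Parallel springs add: k_eq = 3 × 7310 = 21930 N/m.
ω_n = √(k_eq/m) = √(21930/104) = √210.9 = 14.52 rad/s.
f_n = ω_n/(2π) = 14.52/6.283 = 2.311 Hz.

2.31 Hz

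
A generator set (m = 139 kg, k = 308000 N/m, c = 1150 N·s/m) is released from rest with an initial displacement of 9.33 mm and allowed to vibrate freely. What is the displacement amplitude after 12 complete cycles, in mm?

ζ = c/(2√(km)) = 1150/(2√(308000 × 139)) = 1150/13090 = 0.08788.
Logarithmic decrement δ = 2πζ/√(1 − ζ²) = 2π × 0.08788/√(1 − 0.00772) = 0.5543.
After n cycles, x_n/x₀ = e^(−nδ), so x_12 = 9.33 × e^(−12 × 0.5543) = 9.33 × 0.001292 = 0.01205 mm.

0.0121 mm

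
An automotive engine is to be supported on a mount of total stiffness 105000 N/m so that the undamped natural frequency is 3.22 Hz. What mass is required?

257 kg

ω_n = 2πf_n = 2π × 3.22 = 20.23 rad/s.
m = k/ω_n² = 105000/20.23² = 105000/409.3 = 256.5 kg.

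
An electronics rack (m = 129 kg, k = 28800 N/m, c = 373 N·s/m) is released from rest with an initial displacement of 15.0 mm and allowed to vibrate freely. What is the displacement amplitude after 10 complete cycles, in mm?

ζ = c/(2√(km)) = 373/(2√(28800 × 129)) = 373/3855 = 0.09676.
Logarithmic decrement δ = 2πζ/√(1 − ζ²) = 2π × 0.09676/√(1 − 0.00936) = 0.6108.
After n cycles, x_n/x₀ = e^(−nδ), so x_10 = 15.0 × e^(−10 × 0.6108) = 15.0 × 0.002225 = 0.03337 mm.

0.0334 mm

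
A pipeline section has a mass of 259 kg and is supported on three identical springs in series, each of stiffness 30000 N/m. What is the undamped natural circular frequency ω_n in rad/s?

Series springs: 1/k_eq = 3/30000, so k_eq = 30000/3 = 10000 N/m.
ω_n = √(k_eq/m) = √(10000/259) = √38.61 = 6.214 rad/s.

6.21 rad/s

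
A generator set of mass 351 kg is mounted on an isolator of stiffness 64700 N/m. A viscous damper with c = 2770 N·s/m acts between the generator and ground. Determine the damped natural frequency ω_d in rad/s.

ω_n = √(k/m) = √(64700/351) = 13.58 rad/s.
Critical damping c_c = 2√(k·m) = 2√(64700 × 351) = 9531 N·s/m, so ζ = c/c_c = 2770/9531 = 0.2906.
ω_d = ω_n√(1 − ζ²) = 13.58 × √(1 − 0.0845) = 12.99 rad/s.

13.0 rad/s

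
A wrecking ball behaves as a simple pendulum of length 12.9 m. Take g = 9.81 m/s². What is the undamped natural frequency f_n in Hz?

0.139 Hz

For a simple pendulum ω_n = √(g/L) = √(9.81/12.9) = √0.7605 = 0.8720 rad/s.
f_n = ω_n/(2π) = 0.8720/6.283 = 0.1388 Hz.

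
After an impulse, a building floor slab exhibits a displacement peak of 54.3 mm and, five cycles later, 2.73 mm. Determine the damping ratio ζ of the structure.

Logarithmic decrement δ = (1/n)·ln(x₀/x_n) = (1/5)·ln(54.3/2.73) = (1/5)·ln(19.89) = 0.5980.
ζ = δ/√(4π² + δ²) = 0.5980/√(39.48 + 0.358) = 0.5980/6.312 = 0.09475.

0.0948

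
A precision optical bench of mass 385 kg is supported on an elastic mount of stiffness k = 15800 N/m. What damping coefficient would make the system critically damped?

4930 N·s/m

c_c = 2√(k·m) = 2√(15800 × 385) = 2 × 2466 = 4933 N·s/m.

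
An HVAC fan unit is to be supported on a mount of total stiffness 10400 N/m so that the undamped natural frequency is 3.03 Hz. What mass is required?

28.7 kg

ω_n = 2πf_n = 2π × 3.03 = 19.04 rad/s.
m = k/ω_n² = 10400/19.04² = 10400/362.4 = 28.69 kg.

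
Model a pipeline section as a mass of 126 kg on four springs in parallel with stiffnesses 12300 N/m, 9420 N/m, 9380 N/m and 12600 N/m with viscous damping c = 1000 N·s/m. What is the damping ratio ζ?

Parallel springs add: k_eq = 12300 + 9420 + 9380 + 12600 = 43700 N/m.
ω_n = √(k_eq/m) = √(43700/126) = 18.62 rad/s.
Critical damping c_c = 2√(k_eq·m) = 2√(43700 × 126) = 4693 N·s/m, so ζ = c/c_c = 1000/4693 = 0.2131.

0.213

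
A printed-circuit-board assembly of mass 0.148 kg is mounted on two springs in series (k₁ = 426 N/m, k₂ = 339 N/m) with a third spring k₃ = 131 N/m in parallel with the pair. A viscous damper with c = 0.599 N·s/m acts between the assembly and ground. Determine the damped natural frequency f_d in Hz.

7.39 Hz

Series pair: k_s = k₁k₂/(k₁+k₂) = (426)(339)/(426 + 339) = 188.8 N/m. In parallel with k₃: k_eq = 188.8 + 131 = 319.8 N/m.
ω_n = √(k_eq/m) = √(319.8/0.148) = 46.48 rad/s.
Critical damping c_c = 2√(k_eq·m) = 2√(319.8 × 0.148) = 13.76 N·s/m, so ζ = c/c_c = 0.599/13.76 = 0.04354.
ω_d = ω_n√(1 − ζ²) = 46.48 × √(1 − 0.00190) = 46.44 rad/s.
f_d = ω_d/(2π) = 7.391 Hz.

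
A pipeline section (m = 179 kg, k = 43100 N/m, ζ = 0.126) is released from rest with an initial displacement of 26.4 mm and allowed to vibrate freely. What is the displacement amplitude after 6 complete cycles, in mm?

0.220 mm

Logarithmic decrement δ = 2πζ/√(1 − ζ²) = 2π × 0.1260/√(1 − 0.0159) = 0.7980.
After n cycles, x_n/x₀ = e^(−nδ), so x_6 = 26.4 × e^(−6 × 0.7980) = 26.4 × 0.008327 = 0.2198 mm.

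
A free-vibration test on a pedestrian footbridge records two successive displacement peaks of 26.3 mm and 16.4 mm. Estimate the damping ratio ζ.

Logarithmic decrement δ = (1/n)·ln(x₀/x_n) = (1/1)·ln(26.3/16.4) = (1/1)·ln(1.604) = 0.4723.
ζ = δ/√(4π² + δ²) = 0.4723/√(39.48 + 0.223) = 0.4723/6.301 = 0.07496.

0.0750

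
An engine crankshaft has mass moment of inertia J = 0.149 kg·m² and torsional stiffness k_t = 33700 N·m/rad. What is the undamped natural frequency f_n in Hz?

75.7 Hz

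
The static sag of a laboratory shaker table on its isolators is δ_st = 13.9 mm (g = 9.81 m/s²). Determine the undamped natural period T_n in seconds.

ω_n = √(g/δ_st) = √(9.81/0.0139) = √705.8 = 26.57 rad/s.
T_n = 2π/ω_n = 6.283/26.57 = 0.2365 s.

0.237 s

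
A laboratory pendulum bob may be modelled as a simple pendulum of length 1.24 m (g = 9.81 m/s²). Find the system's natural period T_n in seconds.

2.23 s

For a simple pendulum ω_n = √(g/L) = √(9.81/1.24) = √7.911 = 2.813 rad/s.
T_n = 2π/ω_n = 6.283/2.813 = 2.234 s.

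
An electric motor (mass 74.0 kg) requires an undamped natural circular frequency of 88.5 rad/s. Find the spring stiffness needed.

k = m·ω_n² = 74.0 × 88.50² = 74.0 × 7832 = 579600 N/m.

580000 N/m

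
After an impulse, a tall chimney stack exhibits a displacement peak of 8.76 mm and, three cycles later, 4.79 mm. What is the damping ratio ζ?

Logarithmic decrement δ = (1/n)·ln(x₀/x_n) = (1/3)·ln(8.76/4.79) = (1/3)·ln(1.829) = 0.2012.
ζ = δ/√(4π² + δ²) = 0.2012/√(39.48 + 0.0405) = 0.2012/6.286 = 0.03201.

0.0320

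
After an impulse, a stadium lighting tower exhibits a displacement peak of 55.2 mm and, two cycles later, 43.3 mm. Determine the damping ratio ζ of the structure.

0.0193

Logarithmic decrement δ = (1/n)·ln(x₀/x_n) = (1/2)·ln(55.2/43.3) = (1/2)·ln(1.275) = 0.1214.
ζ = δ/√(4π² + δ²) = 0.1214/√(39.48 + 0.0147) = 0.1214/6.284 = 0.01932.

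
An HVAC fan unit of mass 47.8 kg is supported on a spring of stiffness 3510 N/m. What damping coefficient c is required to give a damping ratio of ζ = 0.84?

688 N·s/m

c_c = 2√(k·m) = 2√(3510 × 47.8) = 819.2 N·s/m.
c = ζ·c_c = 0.84 × 819.2 = 688.1 N·s/m.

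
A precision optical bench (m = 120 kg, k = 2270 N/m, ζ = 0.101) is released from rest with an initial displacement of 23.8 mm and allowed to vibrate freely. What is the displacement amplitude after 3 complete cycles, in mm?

Logarithmic decrement δ = 2πζ/√(1 − ζ²) = 2π × 0.1010/√(1 − 0.0102) = 0.6379.
After n cycles, x_n/x₀ = e^(−nδ), so x_3 = 23.8 × e^(−3 × 0.6379) = 23.8 × 0.1475 = 3.512 mm.

3.51 mm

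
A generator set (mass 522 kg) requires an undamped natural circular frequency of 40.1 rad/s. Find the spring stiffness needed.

839000 N/m

k = m·ω_n² = 522 × 40.10² = 522 × 1608 = 839400 N/m.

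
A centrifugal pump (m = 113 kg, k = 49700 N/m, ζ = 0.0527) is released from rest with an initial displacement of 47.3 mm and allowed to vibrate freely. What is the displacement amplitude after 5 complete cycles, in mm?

Logarithmic decrement δ = 2πζ/√(1 − ζ²) = 2π × 0.05270/√(1 − 0.00278) = 0.3316.
After n cycles, x_n/x₀ = e^(−nδ), so x_5 = 47.3 × e^(−5 × 0.3316) = 47.3 × 0.1905 = 9.012 mm.

9.01 mm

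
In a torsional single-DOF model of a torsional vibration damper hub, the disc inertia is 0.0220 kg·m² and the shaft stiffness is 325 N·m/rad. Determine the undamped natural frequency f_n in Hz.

19.3 Hz

ω_n = √(k_t/J) = √(325/0.0220) = √14770 = 121.5 rad/s.
f_n = ω_n/(2π) = 121.5/6.283 = 19.34 Hz.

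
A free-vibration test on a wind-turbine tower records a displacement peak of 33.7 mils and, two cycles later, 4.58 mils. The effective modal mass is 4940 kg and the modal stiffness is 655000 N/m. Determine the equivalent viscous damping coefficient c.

17800 N·s/m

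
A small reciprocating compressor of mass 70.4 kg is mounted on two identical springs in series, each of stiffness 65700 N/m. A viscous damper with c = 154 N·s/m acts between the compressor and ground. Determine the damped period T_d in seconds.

0.291 s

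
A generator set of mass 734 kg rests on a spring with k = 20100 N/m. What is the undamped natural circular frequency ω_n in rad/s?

5.23 rad/s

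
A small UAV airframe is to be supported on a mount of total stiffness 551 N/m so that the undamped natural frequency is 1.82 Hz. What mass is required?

ω_n = 2πf_n = 2π × 1.82 = 11.44 rad/s.
m = k/ω_n² = 551/11.44² = 551/130.8 = 4.214 kg.

4.21 kg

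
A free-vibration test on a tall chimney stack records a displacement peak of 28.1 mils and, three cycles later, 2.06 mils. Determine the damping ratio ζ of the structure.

0.137

Logarithmic decrement δ = (1/n)·ln(x₀/x_n) = (1/3)·ln(28.1/2.06) = (1/3)·ln(13.64) = 0.8710.
ζ = δ/√(4π² + δ²) = 0.8710/√(39.48 + 0.759) = 0.8710/6.343 = 0.1373.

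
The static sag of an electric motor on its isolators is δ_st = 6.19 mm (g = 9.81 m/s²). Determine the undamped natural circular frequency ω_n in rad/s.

39.8 rad/s

ω_n = √(g/δ_st) = √(9.81/0.00619) = √1585 = 39.81 rad/s.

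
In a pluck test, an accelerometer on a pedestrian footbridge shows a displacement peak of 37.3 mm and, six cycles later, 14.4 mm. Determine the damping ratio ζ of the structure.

Logarithmic decrement δ = (1/n)·ln(x₀/x_n) = (1/6)·ln(37.3/14.4) = (1/6)·ln(2.590) = 0.1586.
ζ = δ/√(4π² + δ²) = 0.1586/√(39.48 + 0.0252) = 0.1586/6.285 = 0.02524.

0.0252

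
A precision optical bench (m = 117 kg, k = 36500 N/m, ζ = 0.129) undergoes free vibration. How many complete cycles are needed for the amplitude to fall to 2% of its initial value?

Logarithmic decrement δ = 2πζ/√(1 − ζ²) = 2π × 0.1290/√(1 − 0.0166) = 0.8174.
x_n/x₀ = e^(−nδ) ≤ 0.02; take ln: n ≥ ln(1/0.02)/δ = 3.912/0.8174 = 4.786.
So 5 complete cycles are required.

5 cycles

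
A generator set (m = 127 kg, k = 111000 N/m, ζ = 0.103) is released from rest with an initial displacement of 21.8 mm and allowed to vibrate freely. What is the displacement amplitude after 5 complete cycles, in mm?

0.843 mm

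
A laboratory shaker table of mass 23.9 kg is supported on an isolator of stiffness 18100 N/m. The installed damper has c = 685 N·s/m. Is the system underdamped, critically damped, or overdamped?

underdamped

c_c = 2√(k·m) = 1315 N·s/m; ζ = c/c_c = 685/1315 = 0.521.
Since ζ < 1 the system is underdamped.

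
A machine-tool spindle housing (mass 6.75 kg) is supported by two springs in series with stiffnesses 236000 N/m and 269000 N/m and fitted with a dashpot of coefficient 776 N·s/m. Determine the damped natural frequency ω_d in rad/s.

124 rad/s

Series springs: 1/k_eq = 1/236000 + 1/269000 = 7.955×10^-6, so k_eq = 125700 N/m.
ω_n = √(k_eq/m) = √(125700/6.75) = 136.5 rad/s.
Critical damping c_c = 2√(k_eq·m) = 2√(125700 × 6.75) = 1842 N·s/m, so ζ = c/c_c = 776/1842 = 0.4212.
ω_d = ω_n√(1 − ζ²) = 136.5 × √(1 − 0.177) = 123.8 rad/s.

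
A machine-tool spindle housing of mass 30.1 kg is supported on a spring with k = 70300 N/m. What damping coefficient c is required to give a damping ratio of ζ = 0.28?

815 N·s/m

c_c = 2√(k·m) = 2√(70300 × 30.1) = 2909 N·s/m.
c = ζ·c_c = 0.28 × 2909 = 814.6 N·s/m.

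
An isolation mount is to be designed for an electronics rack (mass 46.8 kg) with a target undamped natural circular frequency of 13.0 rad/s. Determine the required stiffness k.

7910 N/m

k = m·ω_n² = 46.8 × 13.00² = 46.8 × 169.0 = 7909 N/m.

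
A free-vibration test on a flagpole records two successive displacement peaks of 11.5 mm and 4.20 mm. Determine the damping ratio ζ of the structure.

Logarithmic decrement δ = (1/n)·ln(x₀/x_n) = (1/1)·ln(11.5/4.20) = (1/1)·ln(2.738) = 1.007.
ζ = δ/√(4π² + δ²) = 1.007/√(39.48 + 1.01) = 1.007/6.363 = 0.1583.

0.158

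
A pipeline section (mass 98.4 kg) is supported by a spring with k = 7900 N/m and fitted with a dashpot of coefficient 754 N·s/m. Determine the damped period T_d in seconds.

0.776 s

ω_n = √(k/m) = √(7900/98.4) = 8.960 rad/s.
Critical damping c_c = 2√(k·m) = 2√(7900 × 98.4) = 1763 N·s/m, so ζ = c/c_c = 754/1763 = 0.4276.
ω_d = ω_n√(1 − ζ²) = 8.960 × √(1 − 0.183) = 8.100 rad/s.
T_d = 2π/ω_d = 0.7757 s.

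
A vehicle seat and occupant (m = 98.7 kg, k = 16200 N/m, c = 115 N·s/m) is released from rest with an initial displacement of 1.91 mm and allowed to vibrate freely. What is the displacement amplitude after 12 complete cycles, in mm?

ζ = c/(2√(km)) = 115/(2√(16200 × 98.7)) = 115/2529 = 0.04547.
Logarithmic decrement δ = 2πζ/√(1 − ζ²) = 2π × 0.04547/√(1 − 0.00207) = 0.2860.
After n cycles, x_n/x₀ = e^(−nδ), so x_12 = 1.91 × e^(−12 × 0.2860) = 1.91 × 0.03232 = 0.06173 mm.

0.0617 mm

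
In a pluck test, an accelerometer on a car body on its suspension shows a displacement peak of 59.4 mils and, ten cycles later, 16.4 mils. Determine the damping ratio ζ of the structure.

Logarithmic decrement δ = (1/n)·ln(x₀/x_n) = (1/10)·ln(59.4/16.4) = (1/10)·ln(3.622) = 0.1287.
ζ = δ/√(4π² + δ²) = 0.1287/√(39.48 + 0.0166) = 0.1287/6.285 = 0.02048.

0.0205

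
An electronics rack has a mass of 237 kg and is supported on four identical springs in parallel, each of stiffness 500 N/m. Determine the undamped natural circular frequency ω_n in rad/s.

2.90 rad/s

Parallel springs add: k_eq = 4 × 500 = 2000 N/m.
ω_n = √(k_eq/m) = √(2000/237) = √8.439 = 2.905 rad/s.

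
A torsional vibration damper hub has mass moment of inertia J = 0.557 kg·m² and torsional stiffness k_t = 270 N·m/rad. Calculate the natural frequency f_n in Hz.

ω_n = √(k_t/J) = √(270/0.557) = √484.7 = 22.02 rad/s.
f_n = ω_n/(2π) = 22.02/6.283 = 3.504 Hz.

3.50 Hz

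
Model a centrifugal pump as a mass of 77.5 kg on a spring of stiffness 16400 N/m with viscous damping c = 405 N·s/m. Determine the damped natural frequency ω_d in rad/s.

ω_n = √(k/m) = √(16400/77.5) = 14.55 rad/s.
Critical damping c_c = 2√(k·m) = 2√(16400 × 77.5) = 2255 N·s/m, so ζ = c/c_c = 405/2255 = 0.1796.
ω_d = ω_n√(1 − ζ²) = 14.55 × √(1 − 0.0323) = 14.31 rad/s.

14.3 rad/s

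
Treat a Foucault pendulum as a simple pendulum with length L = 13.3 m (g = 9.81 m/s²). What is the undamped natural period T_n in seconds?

7.32 s

For a simple pendulum ω_n = √(g/L) = √(9.81/13.3) = √0.7376 = 0.8588 rad/s.
T_n = 2π/ω_n = 6.283/0.8588 = 7.316 s.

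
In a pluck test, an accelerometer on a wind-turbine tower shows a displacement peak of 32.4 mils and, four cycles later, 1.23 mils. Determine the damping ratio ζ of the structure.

Logarithmic decrement δ = (1/n)·ln(x₀/x_n) = (1/4)·ln(32.4/1.23) = (1/4)·ln(26.34) = 0.8178.
ζ = δ/√(4π² + δ²) = 0.8178/√(39.48 + 0.669) = 0.8178/6.336 = 0.1291.

0.129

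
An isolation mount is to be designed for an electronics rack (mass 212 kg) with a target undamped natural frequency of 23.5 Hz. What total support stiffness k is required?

ω_n = 2πf_n = 2π × 23.5 = 147.7 rad/s.
k = m·ω_n² = 212 × 147.7² = 212 × 21800 = 4622000 N/m.

4620000 N/m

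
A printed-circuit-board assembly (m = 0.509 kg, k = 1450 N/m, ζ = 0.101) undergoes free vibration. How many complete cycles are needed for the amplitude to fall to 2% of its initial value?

Logarithmic decrement δ = 2πζ/√(1 − ζ²) = 2π × 0.1010/√(1 − 0.0102) = 0.6379.
x_n/x₀ = e^(−nδ) ≤ 0.02; take ln: n ≥ ln(1/0.02)/δ = 3.912/0.6379 = 6.133.
So 7 complete cycles are required.

7 cycles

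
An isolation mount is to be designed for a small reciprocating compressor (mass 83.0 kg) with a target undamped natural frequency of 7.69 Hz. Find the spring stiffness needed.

ω_n = 2πf_n = 2π × 7.69 = 48.32 rad/s.
k = m·ω_n² = 83.0 × 48.32² = 83.0 × 2335 = 193800 N/m.

194000 N/m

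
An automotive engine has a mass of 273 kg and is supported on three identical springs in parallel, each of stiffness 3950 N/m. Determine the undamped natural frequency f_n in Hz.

1.05 Hz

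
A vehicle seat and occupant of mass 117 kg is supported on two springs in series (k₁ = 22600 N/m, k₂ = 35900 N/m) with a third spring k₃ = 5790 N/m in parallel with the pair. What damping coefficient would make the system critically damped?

Series pair: k_s = k₁k₂/(k₁+k₂) = (22600)(35900)/(22600 + 35900) = 13870 N/m. In parallel with k₃: k_eq = 13870 + 5790 = 19660 N/m.
c_c = 2√(k_eq·m) = 2√(19660 × 117) = 2 × 1517 = 3033 N·s/m.

3030 N·s/m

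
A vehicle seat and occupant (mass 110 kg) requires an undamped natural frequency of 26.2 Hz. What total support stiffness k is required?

ω_n = 2πf_n = 2π × 26.2 = 164.6 rad/s.
k = m·ω_n² = 110 × 164.6² = 110 × 27100 = 2981000 N/m.

2980000 N/m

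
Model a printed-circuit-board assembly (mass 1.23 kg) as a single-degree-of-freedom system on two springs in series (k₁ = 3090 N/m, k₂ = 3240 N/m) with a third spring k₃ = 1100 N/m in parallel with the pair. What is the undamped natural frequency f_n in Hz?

Series pair: k_s = k₁k₂/(k₁+k₂) = (3090)(3240)/(3090 + 3240) = 1582 N/m. In parallel with k₃: k_eq = 1582 + 1100 = 2682 N/m.
ω_n = √(k_eq/m) = √(2682/1.23) = √2180 = 46.69 rad/s.
f_n = ω_n/(2π) = 46.69/6.283 = 7.431 Hz.

7.43 Hz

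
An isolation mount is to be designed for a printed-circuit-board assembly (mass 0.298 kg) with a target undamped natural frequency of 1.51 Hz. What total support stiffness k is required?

26.8 N/m

ω_n = 2πf_n = 2π × 1.51 = 9.488 rad/s.
k = m·ω_n² = 0.298 × 9.488² = 0.298 × 90.01 = 26.82 N/m.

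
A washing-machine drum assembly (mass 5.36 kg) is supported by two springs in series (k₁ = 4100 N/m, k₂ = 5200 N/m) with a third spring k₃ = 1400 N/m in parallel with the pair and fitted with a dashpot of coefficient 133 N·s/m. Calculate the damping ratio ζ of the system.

0.473

Series pair: k_s = k₁k₂/(k₁+k₂) = (4100)(5200)/(4100 + 5200) = 2292 N/m. In parallel with k₃: k_eq = 2292 + 1400 = 3692 N/m.
ω_n = √(k_eq/m) = √(3692/5.36) = 26.25 rad/s.
Critical damping c_c = 2√(k_eq·m) = 2√(3692 × 5.36) = 281.4 N·s/m, so ζ = c/c_c = 133/281.4 = 0.4727.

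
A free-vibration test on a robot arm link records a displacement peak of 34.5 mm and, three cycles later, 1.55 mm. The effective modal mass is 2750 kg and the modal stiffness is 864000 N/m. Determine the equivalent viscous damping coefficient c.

Logarithmic decrement δ = (1/n)·ln(x₀/x_n) = (1/3)·ln(34.5/1.55) = (1/3)·ln(22.26) = 1.034.
ζ = δ/√(4π² + δ²) = 1.034/√(39.48 + 1.07) = 1.034/6.368 = 0.1624.
c = ζ · 2√(km) = 0.1624 × 2√(864000 × 2750) = 0.1624 × 97490 = 15830 N·s/m.

15800 N·s/m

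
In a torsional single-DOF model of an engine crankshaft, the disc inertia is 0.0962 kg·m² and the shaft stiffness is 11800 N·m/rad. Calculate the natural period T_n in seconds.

ω_n = √(k_t/J) = √(11800/0.0962) = √122700 = 350.2 rad/s.
T_n = 2π/ω_n = 6.283/350.2 = 0.01794 s.

0.0179 s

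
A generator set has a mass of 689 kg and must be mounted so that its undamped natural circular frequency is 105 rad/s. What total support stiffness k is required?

7600000 N/m

k = m·ω_n² = 689 × 105.0² = 689 × 11020 = 7596000 N/m.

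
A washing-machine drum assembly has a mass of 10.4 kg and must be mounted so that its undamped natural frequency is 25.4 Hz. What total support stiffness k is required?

265000 N/m

ω_n = 2πf_n = 2π × 25.4 = 159.6 rad/s.
k = m·ω_n² = 10.4 × 159.6² = 10.4 × 25470 = 264900 N/m.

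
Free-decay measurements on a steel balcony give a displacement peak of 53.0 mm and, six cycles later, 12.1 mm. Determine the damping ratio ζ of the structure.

Logarithmic decrement δ = (1/n)·ln(x₀/x_n) = (1/6)·ln(53.0/12.1) = (1/6)·ln(4.380) = 0.2462.
ζ = δ/√(4π² + δ²) = 0.2462/√(39.48 + 0.0606) = 0.2462/6.288 = 0.03915.

0.0392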